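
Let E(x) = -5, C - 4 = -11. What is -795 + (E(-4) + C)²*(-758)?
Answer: -109947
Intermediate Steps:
C = -7 (C = 4 - 11 = -7)
-795 + (E(-4) + C)²*(-758) = -795 + (-5 - 7)²*(-758) = -795 + (-12)²*(-758) = -795 + 144*(-758) = -795 - 109152 = -109947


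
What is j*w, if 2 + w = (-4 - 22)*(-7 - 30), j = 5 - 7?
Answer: -1920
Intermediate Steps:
j = -2
w = 960 (w = -2 + (-4 - 22)*(-7 - 30) = -2 - 26*(-37) = -2 + 962 = 960)
j*w = -2*960 = -1920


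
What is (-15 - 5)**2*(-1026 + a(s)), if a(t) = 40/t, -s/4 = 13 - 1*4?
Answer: -3697600/9 ≈ -4.1084e+5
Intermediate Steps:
s = -36 (s = -4*(13 - 1*4) = -4*(13 - 4) = -4*9 = -36)
(-15 - 5)**2*(-1026 + a(s)) = (-15 - 5)**2*(-1026 + 40/(-36)) = (-20)**2*(-1026 + 40*(-1/36)) = 400*(-1026 - 10/9) = 400*(-9244/9) = -3697600/9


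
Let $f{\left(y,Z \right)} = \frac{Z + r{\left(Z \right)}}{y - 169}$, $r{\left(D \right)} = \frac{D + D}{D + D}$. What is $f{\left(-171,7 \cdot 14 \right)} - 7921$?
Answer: $- \frac{2693239}{340} \approx -7921.3$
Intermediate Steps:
$r{\left(D \right)} = 1$ ($r{\left(D \right)} = \frac{2 D}{2 D} = 2 D \frac{1}{2 D} = 1$)
$f{\left(y,Z \right)} = \frac{1 + Z}{-169 + y}$ ($f{\left(y,Z \right)} = \frac{Z + 1}{y - 169} = \frac{1 + Z}{-169 + y}$)
$f{\left(-171,7 \cdot 14 \right)} - 7921 = \frac{1 + 7 \cdot 14}{-169 - 171} - 7921 = \frac{1 + 98}{-340} - 7921 = \left(- \frac{1}{340}\right) 99 - 7921 = - \frac{99}{340} - 7921 = - \frac{2693239}{340}$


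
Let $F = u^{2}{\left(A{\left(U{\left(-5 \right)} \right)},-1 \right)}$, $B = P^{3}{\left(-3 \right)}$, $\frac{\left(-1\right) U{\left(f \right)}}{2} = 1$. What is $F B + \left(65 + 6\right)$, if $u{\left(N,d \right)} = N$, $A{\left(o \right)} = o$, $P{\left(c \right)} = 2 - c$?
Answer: $571$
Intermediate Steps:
$U{\left(f \right)} = -2$ ($U{\left(f \right)} = \left(-2\right) 1 = -2$)
$B = 125$ ($B = \left(2 - -3\right)^{3} = \left(2 + 3\right)^{3} = 5^{3} = 125$)
$F = 4$ ($F = \left(-2\right)^{2} = 4$)
$F B + \left(65 + 6\right) = 4 \cdot 125 + \left(65 + 6\right) = 500 + 71 = 571$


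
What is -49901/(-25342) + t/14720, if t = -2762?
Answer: 166137029/93258560 ≈ 1.7815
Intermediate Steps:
-49901/(-25342) + t/14720 = -49901/(-25342) - 2762/14720 = -49901*(-1/25342) - 2762*1/14720 = 49901/25342 - 1381/7360 = 166137029/93258560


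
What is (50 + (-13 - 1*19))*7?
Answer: 126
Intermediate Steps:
(50 + (-13 - 1*19))*7 = (50 + (-13 - 19))*7 = (50 - 32)*7 = 18*7 = 126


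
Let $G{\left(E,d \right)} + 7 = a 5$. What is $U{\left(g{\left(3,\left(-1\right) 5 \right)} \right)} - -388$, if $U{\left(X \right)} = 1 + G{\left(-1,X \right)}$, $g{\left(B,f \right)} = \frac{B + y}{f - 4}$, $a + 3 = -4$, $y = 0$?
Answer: $347$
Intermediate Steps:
$a = -7$ ($a = -3 - 4 = -7$)
$G{\left(E,d \right)} = -42$ ($G{\left(E,d \right)} = -7 - 35 = -42$)
$g{\left(B,f \right)} = \frac{B}{-4 + f}$ ($g{\left(B,f \right)} = \frac{B + 0}{f - 4} = \frac{B}{-4 + f}$)
$U{\left(X \right)} = -41$ ($U{\left(X \right)} = 1 - 42 = -41$)
$U{\left(g{\left(3,\left(-1\right) 5 \right)} \right)} - -388 = -41 - -388 = -41 + 388 = 347$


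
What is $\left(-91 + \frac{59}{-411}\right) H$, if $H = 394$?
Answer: $- \frac{14759240}{411} \approx -35911.0$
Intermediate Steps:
$\left(-91 + \frac{59}{-411}\right) H = \left(-91 + \frac{59}{-411}\right) 394 = \left(-91 + 59 \left(- \frac{1}{411}\right)\right) 394 = \left(-91 - \frac{59}{411}\right) 394 = \left(- \frac{37460}{411}\right) 394 = - \frac{14759240}{411}$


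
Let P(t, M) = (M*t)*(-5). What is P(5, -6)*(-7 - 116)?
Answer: -18450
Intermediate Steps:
P(t, M) = -5*M*t
P(5, -6)*(-7 - 116) = (-5*(-6)*5)*(-7 - 116) = 150*(-123) = -18450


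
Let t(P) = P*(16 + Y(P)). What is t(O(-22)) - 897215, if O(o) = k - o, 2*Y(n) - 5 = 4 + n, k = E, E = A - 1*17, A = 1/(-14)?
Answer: -351663913/392 ≈ -8.9710e+5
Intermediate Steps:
A = -1/14 ≈ -0.071429
E = -239/14 (E = -1/14 - 1*17 = -1/14 - 17 = -239/14 ≈ -17.071)
k = -239/14 ≈ -17.071
Y(n) = 9/2 + n/2 (Y(n) = 5/2 + (4 + n)/2 = 5/2 + (2 + n/2) = 9/2 + n/2)
O(o) = -239/14 - o
t(P) = P*(41/2 + P/2) (t(P) = P*(16 + (9/2 + P/2)) = P*(41/2 + P/2))
t(O(-22)) - 897215 = (-239/14 - 1*(-22))*(41 + (-239/14 - 1*(-22)))/2 - 897215 = (-239/14 + 22)*(41 + (-239/14 + 22))/2 - 897215 = (1/2)*(69/14)*(41 + 69/14) - 897215 = (1/2)*(69/14)*(643/14) - 897215 = 44367/392 - 897215 = -351663913/392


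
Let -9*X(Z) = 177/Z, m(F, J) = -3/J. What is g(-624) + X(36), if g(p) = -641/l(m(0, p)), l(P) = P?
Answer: -14399483/108 ≈ -1.3333e+5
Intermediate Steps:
X(Z) = -59/(3*Z)
g(p) = 641*p/3 (g(p) = -641*(-p/3) = -(-641)*p/3 = 641*p/3)
g(-624) + X(36) = (641/3)*(-624) - 59/3/36 = -133328 - 59/3*1/36 = -133328 - 59/108 = -14399483/108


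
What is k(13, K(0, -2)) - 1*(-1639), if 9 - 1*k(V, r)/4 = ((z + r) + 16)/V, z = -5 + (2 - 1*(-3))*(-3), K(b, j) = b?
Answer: 21791/13 ≈ 1676.2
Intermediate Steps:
z = -20 (z = -5 + (2 + 3)*(-3) = -5 + 5*(-3) = -5 - 15 = -20)
k(V, r) = 36 - 4*(-4 + r)/V (k(V, r) = 36 - 4*((-20 + r) + 16)/V = 36 - 4*(-4 + r)/V)
k(13, K(0, -2)) - 1*(-1639) = 4*(4 - 1*0 + 9*13)/13 - 1*(-1639) = 4*(1/13)*(4 + 0 + 117) + 1639 = 4*(1/13)*121 + 1639 = 484/13 + 1639 = 21791/13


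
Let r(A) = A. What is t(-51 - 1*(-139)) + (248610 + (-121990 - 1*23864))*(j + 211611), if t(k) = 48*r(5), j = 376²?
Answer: 36271532412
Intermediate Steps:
j = 141376
t(k) = 240 (t(k) = 48*5 = 240)
t(-51 - 1*(-139)) + (248610 + (-121990 - 1*23864))*(j + 211611) = 240 + (248610 + (-121990 - 1*23864))*(141376 + 211611) = 240 + (248610 + (-121990 - 23864))*352987 = 240 + (248610 - 145854)*352987 = 240 + 102756*352987 = 240 + 36271532172 = 36271532412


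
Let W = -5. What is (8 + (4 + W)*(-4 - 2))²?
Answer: 196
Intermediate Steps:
(8 + (4 + W)*(-4 - 2))² = (8 + (4 - 5)*(-4 - 2))² = (8 - 1*(-6))² = (8 + 6)² = 14² = 196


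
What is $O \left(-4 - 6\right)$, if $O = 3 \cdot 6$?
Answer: $-180$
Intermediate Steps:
$O = 18$
$O \left(-4 - 6\right) = 18 \left(-4 - 6\right) = 18 \left(-10\right) = -180$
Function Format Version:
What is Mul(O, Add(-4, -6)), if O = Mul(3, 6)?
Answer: -180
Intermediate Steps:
O = 18
Mul(O, Add(-4, -6)) = Mul(18, Add(-4, -6)) = Mul(18, -10) = -180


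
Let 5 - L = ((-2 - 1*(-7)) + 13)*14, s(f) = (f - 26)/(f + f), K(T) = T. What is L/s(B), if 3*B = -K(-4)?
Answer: 988/37 ≈ 26.703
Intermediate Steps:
B = 4/3 (B = (-1*(-4))/3 = (⅓)*4 = 4/3 ≈ 1.3333)
s(f) = (-26 + f)/(2*f) (s(f) = (-26 + f)/((2*f)) = (-26 + f)*(1/(2*f)) = (-26 + f)/(2*f))
L = -247 (L = 5 - ((-2 - 1*(-7)) + 13)*14 = 5 - ((-2 + 7) + 13)*14 = 5 - (5 + 13)*14 = 5 - 18*14 = 5 - 1*252 = 5 - 252 = -247)
L/s(B) = -247*8/(3*(-26 + 4/3)) = -247/((½)*(¾)*(-74/3)) = -247/(-37/4) = -247*(-4/37) = 988/37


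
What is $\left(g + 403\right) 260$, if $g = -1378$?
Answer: $-253500$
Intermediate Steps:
$\left(g + 403\right) 260 = \left(-1378 + 403\right) 260 = \left(-975\right) 260 = -253500$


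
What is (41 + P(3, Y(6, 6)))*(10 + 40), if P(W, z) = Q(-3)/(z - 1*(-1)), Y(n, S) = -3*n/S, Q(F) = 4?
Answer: 1950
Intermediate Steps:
Y(n, S) = -3*n/S
P(W, z) = 4/(1 + z) (P(W, z) = 4/(z - 1*(-1)) = 4/(z + 1) = 4/(1 + z))
(41 + P(3, Y(6, 6)))*(10 + 40) = (41 + 4/(1 - 3*6/6))*(10 + 40) = (41 + 4/(1 - 3*6*⅙))*50 = (41 + 4/(1 - 3))*50 = (41 + 4/(-2))*50 = (41 + 4*(-½))*50 = (41 - 2)*50 = 39*50 = 1950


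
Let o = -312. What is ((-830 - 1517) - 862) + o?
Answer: -3521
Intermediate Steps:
((-830 - 1517) - 862) + o = ((-830 - 1517) - 862) - 312 = (-2347 - 862) - 312 = -3209 - 312 = -3521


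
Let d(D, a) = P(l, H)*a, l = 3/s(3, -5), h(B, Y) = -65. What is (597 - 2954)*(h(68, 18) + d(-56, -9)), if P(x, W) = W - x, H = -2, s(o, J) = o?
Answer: 89566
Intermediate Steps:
l = 1 (l = 3/3 = 3*(⅓) = 1)
d(D, a) = -3*a (d(D, a) = (-2 - 1*1)*a = (-2 - 1)*a = -3*a)
(597 - 2954)*(h(68, 18) + d(-56, -9)) = (597 - 2954)*(-65 - 3*(-9)) = -2357*(-65 + 27) = -2357*(-38) = 89566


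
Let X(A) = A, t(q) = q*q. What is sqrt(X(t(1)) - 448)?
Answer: I*sqrt(447) ≈ 21.142*I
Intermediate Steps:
t(q) = q**2
sqrt(X(t(1)) - 448) = sqrt(1**2 - 448) = sqrt(1 - 448) = sqrt(-447) = I*sqrt(447)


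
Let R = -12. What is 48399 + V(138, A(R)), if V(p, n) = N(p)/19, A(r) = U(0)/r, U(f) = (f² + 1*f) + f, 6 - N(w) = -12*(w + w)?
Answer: 922899/19 ≈ 48574.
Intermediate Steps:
N(w) = 6 + 24*w (N(w) = 6 - (-12)*(w + w) = 6 - (-12)*2*w = 6 - (-24)*w = 6 + 24*w)
U(f) = f² + 2*f (U(f) = (f² + f) + f = (f + f²) + f = f² + 2*f)
A(r) = 0 (A(r) = (0*(2 + 0))/r = (0*2)/r = 0/r = 0)
V(p, n) = 6/19 + 24*p/19 (V(p, n) = (6 + 24*p)/19 = (6 + 24*p)*(1/19) = 6/19 + 24*p/19)
48399 + V(138, A(R)) = 48399 + (6/19 + (24/19)*138) = 48399 + (6/19 + 3312/19) = 48399 + 3318/19 = 922899/19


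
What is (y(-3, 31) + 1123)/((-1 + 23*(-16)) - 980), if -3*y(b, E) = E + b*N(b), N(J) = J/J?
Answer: -3341/4047 ≈ -0.82555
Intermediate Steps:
N(J) = 1
y(b, E) = -E/3 - b/3 (y(b, E) = -(E + b*1)/3 = -(E + b)/3 = -E/3 - b/3)
(y(-3, 31) + 1123)/((-1 + 23*(-16)) - 980) = ((-⅓*31 - ⅓*(-3)) + 1123)/((-1 + 23*(-16)) - 980) = ((-31/3 + 1) + 1123)/((-1 - 368) - 980) = (-28/3 + 1123)/(-369 - 980) = (3341/3)/(-1349) = (3341/3)*(-1/1349) = -3341/4047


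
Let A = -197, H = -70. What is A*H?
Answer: 13790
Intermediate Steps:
A*H = -197*(-70) = 13790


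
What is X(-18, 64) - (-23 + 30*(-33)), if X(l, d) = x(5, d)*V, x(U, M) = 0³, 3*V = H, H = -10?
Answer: 1013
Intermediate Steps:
V = -10/3 (V = (⅓)*(-10) = -10/3 ≈ -3.3333)
x(U, M) = 0
X(l, d) = 0 (X(l, d) = 0*(-10/3) = 0)
X(-18, 64) - (-23 + 30*(-33)) = 0 - (-23 + 30*(-33)) = 0 - (-23 - 990) = 0 - 1*(-1013) = 0 + 1013 = 1013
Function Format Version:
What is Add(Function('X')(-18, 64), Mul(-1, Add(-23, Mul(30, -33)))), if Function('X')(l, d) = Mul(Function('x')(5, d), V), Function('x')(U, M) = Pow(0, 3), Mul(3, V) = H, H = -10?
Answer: 1013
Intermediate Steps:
V = Rational(-10, 3) (V = Mul(Rational(1, 3), -10) = Rational(-10, 3) ≈ -3.3333)
Function('x')(U, M) = 0
Function('X')(l, d) = 0 (Function('X')(l, d) = Mul(0, Rational(-10, 3)) = 0)
Add(Function('X')(-18, 64), Mul(-1, Add(-23, Mul(30, -33)))) = Add(0, Mul(-1, Add(-23, Mul(30, -33)))) = Add(0, Mul(-1, Add(-23, -990))) = Add(0, Mul(-1, -1013)) = Add(0, 1013) = 1013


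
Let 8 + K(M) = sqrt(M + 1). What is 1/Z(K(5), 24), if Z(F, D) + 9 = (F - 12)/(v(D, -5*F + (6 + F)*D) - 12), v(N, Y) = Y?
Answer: -809/7390 + 9*sqrt(6)/3695 ≈ -0.10351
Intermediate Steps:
K(M) = -8 + sqrt(1 + M) (K(M) = -8 + sqrt(M + 1) = -8 + sqrt(1 + M))
Z(F, D) = -9 + (-12 + F)/(-12 - 5*F + D*(6 + F)) (Z(F, D) = -9 + (F - 12)/((-5*F + (6 + F)*D) - 12) = -9 + (-12 + F)/((-5*F + D*(6 + F)) - 12) = -9 + (-12 + F)/(-12 - 5*F + D*(6 + F)))
1/Z(K(5), 24) = 1/((96 - 54*24 + 46*(-8 + sqrt(1 + 5)) - 9*24*(-8 + sqrt(1 + 5)))/(-12 - 5*(-8 + sqrt(1 + 5)) + 6*24 + 24*(-8 + sqrt(1 + 5)))) = 1/((96 - 1296 + 46*(-8 + sqrt(6)) - 9*24*(-8 + sqrt(6)))/(-12 - 5*(-8 + sqrt(6)) + 144 + 24*(-8 + sqrt(6)))) = 1/((96 - 1296 + (-368 + 46*sqrt(6)) + (1728 - 216*sqrt(6)))/(-12 + (40 - 5*sqrt(6)) + 144 + (-192 + 24*sqrt(6)))) = 1/((160 - 170*sqrt(6))/(-20 + 19*sqrt(6))) = (-20 + 19*sqrt(6))/(160 - 170*sqrt(6))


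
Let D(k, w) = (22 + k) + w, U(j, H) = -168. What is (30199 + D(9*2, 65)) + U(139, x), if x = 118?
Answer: 30136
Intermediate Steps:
D(k, w) = 22 + k + w
(30199 + D(9*2, 65)) + U(139, x) = (30199 + (22 + 9*2 + 65)) - 168 = (30199 + (22 + 18 + 65)) - 168 = (30199 + 105) - 168 = 30304 - 168 = 30136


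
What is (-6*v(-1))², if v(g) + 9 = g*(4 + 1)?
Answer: 7056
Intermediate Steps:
v(g) = -9 + 5*g (v(g) = -9 + g*(4 + 1) = -9 + g*5 = -9 + 5*g)
(-6*v(-1))² = (-6*(-9 + 5*(-1)))² = (-6*(-9 - 5))² = (-6*(-14))² = 84² = 7056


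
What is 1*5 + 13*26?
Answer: 343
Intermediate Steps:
1*5 + 13*26 = 5 + 338 = 343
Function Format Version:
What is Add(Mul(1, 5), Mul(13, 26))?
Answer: 343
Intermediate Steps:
Add(Mul(1, 5), Mul(13, 26)) = Add(5, 338) = 343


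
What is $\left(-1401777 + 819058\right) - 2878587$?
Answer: $-3461306$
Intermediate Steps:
$\left(-1401777 + 819058\right) - 2878587 = -582719 - 2878587 = -3461306$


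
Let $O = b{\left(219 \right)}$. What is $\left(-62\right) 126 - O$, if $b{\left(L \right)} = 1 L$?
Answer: $-8031$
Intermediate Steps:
$b{\left(L \right)} = L$
$O = 219$
$\left(-62\right) 126 - O = \left(-62\right) 126 - 219 = -7812 - 219 = -8031$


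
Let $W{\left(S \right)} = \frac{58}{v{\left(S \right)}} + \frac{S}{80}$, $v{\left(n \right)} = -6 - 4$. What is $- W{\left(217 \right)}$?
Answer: $\frac{247}{80} \approx 3.0875$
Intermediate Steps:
$v{\left(n \right)} = -10$
$W{\left(S \right)} = - \frac{29}{5} + \frac{S}{80}$ ($W{\left(S \right)} = \frac{58}{-10} + \frac{S}{80} = 58 \left(- \frac{1}{10}\right) + S \frac{1}{80} = - \frac{29}{5} + \frac{S}{80}$)
$- W{\left(217 \right)} = - (- \frac{29}{5} + \frac{1}{80} \cdot 217) = - (- \frac{29}{5} + \frac{217}{80}) = \left(-1\right) \left(- \frac{247}{80}\right) = \frac{247}{80}$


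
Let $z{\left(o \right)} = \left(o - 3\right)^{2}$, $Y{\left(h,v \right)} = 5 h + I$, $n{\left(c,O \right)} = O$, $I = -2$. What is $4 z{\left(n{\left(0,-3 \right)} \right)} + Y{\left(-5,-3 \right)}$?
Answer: $117$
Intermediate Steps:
$Y{\left(h,v \right)} = -2 + 5 h$ ($Y{\left(h,v \right)} = 5 h - 2 = -2 + 5 h$)
$z{\left(o \right)} = \left(-3 + o\right)^{2}$
$4 z{\left(n{\left(0,-3 \right)} \right)} + Y{\left(-5,-3 \right)} = 4 \left(-3 - 3\right)^{2} + \left(-2 + 5 \left(-5\right)\right) = 4 \left(-6\right)^{2} - 27 = 4 \cdot 36 - 27 = 144 - 27 = 117$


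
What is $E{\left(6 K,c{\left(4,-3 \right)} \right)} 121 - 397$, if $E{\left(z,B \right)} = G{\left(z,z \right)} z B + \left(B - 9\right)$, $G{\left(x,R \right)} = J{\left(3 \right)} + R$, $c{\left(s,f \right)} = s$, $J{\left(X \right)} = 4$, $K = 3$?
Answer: $190662$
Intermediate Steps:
$G{\left(x,R \right)} = 4 + R$
$E{\left(z,B \right)} = -9 + B + B z \left(4 + z\right)$ ($E{\left(z,B \right)} = \left(4 + z\right) z B + \left(B - 9\right) = z \left(4 + z\right) B + \left(-9 + B\right) = B z \left(4 + z\right) + \left(-9 + B\right) = -9 + B + B z \left(4 + z\right)$)
$E{\left(6 K,c{\left(4,-3 \right)} \right)} 121 - 397 = \left(-9 + 4 + 4 \cdot 6 \cdot 3 \left(4 + 6 \cdot 3\right)\right) 121 - 397 = \left(-9 + 4 + 4 \cdot 18 \left(4 + 18\right)\right) 121 - 397 = \left(-9 + 4 + 4 \cdot 18 \cdot 22\right) 121 - 397 = \left(-9 + 4 + 1584\right) 121 - 397 = 1579 \cdot 121 - 397 = 191059 - 397 = 190662$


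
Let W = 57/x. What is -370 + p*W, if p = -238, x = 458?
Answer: -91513/229 ≈ -399.62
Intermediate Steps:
W = 57/458 ≈ 0.12445
-370 + p*W = -370 - 238*57/458 = -370 - 6783/229 = -91513/229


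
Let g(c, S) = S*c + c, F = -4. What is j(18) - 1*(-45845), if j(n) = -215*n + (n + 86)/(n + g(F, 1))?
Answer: 209927/5 ≈ 41985.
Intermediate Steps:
g(c, S) = c + S*c
j(n) = -215*n + (86 + n)/(-8 + n) (j(n) = -215*n + (n + 86)/(n - 4*(1 + 1)) = -215*n + (86 + n)/(n - 4*2) = -215*n + (86 + n)/(n - 8) = -215*n + (86 + n)/(-8 + n))
j(18) - 1*(-45845) = (86 - 215*18**2 + 1721*18)/(-8 + 18) - 1*(-45845) = (86 - 215*324 + 30978)/10 + 45845 = (86 - 69660 + 30978)/10 + 45845 = (1/10)*(-38596) + 45845 = -19298/5 + 45845 = 209927/5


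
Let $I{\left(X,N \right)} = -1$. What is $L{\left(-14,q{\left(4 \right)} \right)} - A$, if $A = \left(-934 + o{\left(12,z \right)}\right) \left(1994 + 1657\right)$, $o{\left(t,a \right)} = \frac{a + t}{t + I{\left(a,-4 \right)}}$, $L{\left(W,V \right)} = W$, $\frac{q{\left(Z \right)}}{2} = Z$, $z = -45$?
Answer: $3420973$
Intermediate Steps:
$q{\left(Z \right)} = 2 Z$
$o{\left(t,a \right)} = \frac{a + t}{-1 + t}$ ($o{\left(t,a \right)} = \frac{a + t}{t - 1} = \frac{a + t}{-1 + t}$)
$A = -3420987$ ($A = \left(-934 + \frac{-45 + 12}{-1 + 12}\right) \left(1994 + 1657\right) = \left(-934 + \frac{1}{11} \left(-33\right)\right) 3651 = \left(-934 - 3\right) 3651 = \left(-937\right) 3651 = -3420987$)
$L{\left(-14,q{\left(4 \right)} \right)} - A = -14 - -3420987 = -14 + 3420987 = 3420973$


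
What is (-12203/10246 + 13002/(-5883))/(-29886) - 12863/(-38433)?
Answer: 2575540591941953/7692770363267676 ≈ 0.33480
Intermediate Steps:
(-12203/10246 + 13002/(-5883))/(-29886) - 12863/(-38433) = (-12203*1/10246 + 13002*(-1/5883))*(-1/29886) - 12863*(-1/38433) = (-12203/10246 - 4334/1961)*(-1/29886) + 12863/38433 = -68336247/20092406*(-1/29886) + 12863/38433 = 22778749/200160548572 + 12863/38433 = 2575540591941953/7692770363267676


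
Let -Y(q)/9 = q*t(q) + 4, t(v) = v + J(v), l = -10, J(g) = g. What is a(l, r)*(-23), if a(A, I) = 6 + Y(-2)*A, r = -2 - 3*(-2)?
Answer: -24978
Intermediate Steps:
t(v) = 2*v (t(v) = v + v = 2*v)
Y(q) = -36 - 18*q**2 (Y(q) = -9*(q*(2*q) + 4) = -9*(2*q**2 + 4) = -9*(4 + 2*q**2) = -36 - 18*q**2)
r = 4 (r = -2 + 6 = 4)
a(A, I) = 6 - 108*A (a(A, I) = 6 + (-36 - 18*(-2)**2)*A = 6 + (-36 - 18*4)*A = 6 + (-36 - 72)*A = 6 - 108*A)
a(l, r)*(-23) = (6 - 108*(-10))*(-23) = (6 + 1080)*(-23) = 1086*(-23) = -24978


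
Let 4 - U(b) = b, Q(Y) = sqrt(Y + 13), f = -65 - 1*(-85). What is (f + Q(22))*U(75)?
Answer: -1420 - 71*sqrt(35) ≈ -1840.0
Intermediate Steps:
f = 20 (f = -65 + 85 = 20)
Q(Y) = sqrt(13 + Y)
U(b) = 4 - b
(f + Q(22))*U(75) = (20 + sqrt(13 + 22))*(4 - 1*75) = (20 + sqrt(35))*(4 - 75) = (20 + sqrt(35))*(-71) = -1420 - 71*sqrt(35)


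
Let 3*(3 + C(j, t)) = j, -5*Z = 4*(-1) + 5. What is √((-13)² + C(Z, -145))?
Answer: √37335/15 ≈ 12.882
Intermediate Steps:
Z = -⅕ (Z = -(4*(-1) + 5)/5 = -(-4 + 5)/5 = -⅕*1 = -⅕ ≈ -0.20000)
C(j, t) = -3 + j/3
√((-13)² + C(Z, -145)) = √((-13)² + (-3 + (⅓)*(-⅕))) = √(169 + (-3 - 1/15)) = √(169 - 46/15) = √(2489/15) = √37335/15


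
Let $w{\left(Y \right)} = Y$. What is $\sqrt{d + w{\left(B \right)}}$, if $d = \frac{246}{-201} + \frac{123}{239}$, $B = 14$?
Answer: $\frac{5 \sqrt{136318669}}{16013} \approx 3.6456$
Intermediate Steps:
$d = - \frac{11357}{16013}$ ($d = 246 \left(- \frac{1}{201}\right) + 123 \cdot \frac{1}{239} = - \frac{82}{67} + \frac{123}{239} = - \frac{11357}{16013} \approx -0.70924$)
$\sqrt{d + w{\left(B \right)}} = \sqrt{- \frac{11357}{16013} + 14} = \sqrt{\frac{212825}{16013}} = \frac{5 \sqrt{136318669}}{16013}$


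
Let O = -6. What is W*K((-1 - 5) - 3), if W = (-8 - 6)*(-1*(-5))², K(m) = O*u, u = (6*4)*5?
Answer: 252000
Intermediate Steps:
u = 120 (u = 24*5 = 120)
K(m) = -720 (K(m) = -6*120 = -720)
W = -350 (W = -14*5² = -14*25 = -350)
W*K((-1 - 5) - 3) = -350*(-720) = 252000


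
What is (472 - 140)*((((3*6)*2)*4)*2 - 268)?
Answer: 6640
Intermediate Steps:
(472 - 140)*((((3*6)*2)*4)*2 - 268) = 332*(((18*2)*4)*2 - 268) = 332*((36*4)*2 - 268) = 332*(144*2 - 268) = 332*(288 - 268) = 332*20 = 6640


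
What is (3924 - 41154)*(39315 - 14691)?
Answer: -916751520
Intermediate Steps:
(3924 - 41154)*(39315 - 14691) = -37230*24624 = -916751520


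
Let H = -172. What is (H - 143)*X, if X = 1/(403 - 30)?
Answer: -315/373 ≈ -0.84450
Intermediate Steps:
X = 1/373 ≈ 0.0026810
(H - 143)*X = (-172 - 143)*(1/373) = -315*1/373 = -315/373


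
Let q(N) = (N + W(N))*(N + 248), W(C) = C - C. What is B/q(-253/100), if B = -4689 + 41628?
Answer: -369390000/6210391 ≈ -59.479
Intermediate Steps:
W(C) = 0
q(N) = N*(248 + N) (q(N) = (N + 0)*(N + 248) = N*(248 + N))
B = 36939
B/q(-253/100) = 36939/(((-253/100)*(248 - 253/100))) = 36939/(((-253*1/100)*(248 - 253*1/100))) = 36939/((-253*(248 - 253/100)/100)) = 36939/((-253/100*24547/100)) = 36939/(-6210391/10000) = 36939*(-10000/6210391) = -369390000/6210391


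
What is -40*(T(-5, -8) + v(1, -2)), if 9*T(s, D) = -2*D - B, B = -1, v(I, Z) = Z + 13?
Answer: -4640/9 ≈ -515.56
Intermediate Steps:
v(I, Z) = 13 + Z
T(s, D) = ⅑ - 2*D/9 (T(s, D) = (-2*D - 1*(-1))/9 = (-2*D + 1)/9 = (1 - 2*D)/9 = ⅑ - 2*D/9)
-40*(T(-5, -8) + v(1, -2)) = -40*((⅑ - 2/9*(-8)) + (13 - 2)) = -40*((⅑ + 16/9) + 11) = -40*(17/9 + 11) = -40*116/9 = -4640/9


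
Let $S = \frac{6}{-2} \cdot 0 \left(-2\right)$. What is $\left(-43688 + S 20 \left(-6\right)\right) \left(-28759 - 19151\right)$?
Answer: $2093092080$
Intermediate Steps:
$S = 0$ ($S = 6 \left(- \frac{1}{2}\right) 0 \left(-2\right) = \left(-3\right) 0 \left(-2\right) = 0 \left(-2\right) = 0$)
$\left(-43688 + S 20 \left(-6\right)\right) \left(-28759 - 19151\right) = \left(-43688 + 0 \cdot 20 \left(-6\right)\right) \left(-28759 - 19151\right) = \left(-43688 + 0 \left(-6\right)\right) \left(-47910\right) = \left(-43688 + 0\right) \left(-47910\right) = \left(-43688\right) \left(-47910\right) = 2093092080$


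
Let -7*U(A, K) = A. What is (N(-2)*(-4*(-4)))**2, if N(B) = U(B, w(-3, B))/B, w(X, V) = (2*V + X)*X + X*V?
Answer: 256/49 ≈ 5.2245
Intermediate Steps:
w(X, V) = V*X + X*(X + 2*V) (w(X, V) = (X + 2*V)*X + V*X = X*(X + 2*V) + V*X = V*X + X*(X + 2*V))
U(A, K) = -A/7
N(B) = -1/7 (N(B) = (-B/7)/B = -1/7)
(N(-2)*(-4*(-4)))**2 = (-(-4)*(-4)/7)**2 = (-1/7*16)**2 = (-16/7)**2 = 256/49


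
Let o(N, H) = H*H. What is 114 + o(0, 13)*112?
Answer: 19042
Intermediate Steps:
o(N, H) = H²
114 + o(0, 13)*112 = 114 + 13²*112 = 114 + 169*112 = 114 + 18928 = 19042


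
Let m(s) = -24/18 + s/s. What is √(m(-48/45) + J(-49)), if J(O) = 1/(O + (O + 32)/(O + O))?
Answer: I*√8101005/4785 ≈ 0.59482*I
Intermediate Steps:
J(O) = 1/(O + (32 + O)/(2*O)) (J(O) = 1/(O + (32 + O)/((2*O))) = 1/(O + (32 + O)*(1/(2*O))) = 1/(O + (32 + O)/(2*O)))
m(s) = -⅓ (m(s) = -24*1/18 + 1 = -4/3 + 1 = -⅓)
√(m(-48/45) + J(-49)) = √(-⅓ + 2*(-49)/(32 - 49 + 2*(-49)²)) = √(-⅓ + 2*(-49)/(32 - 49 + 2*2401)) = √(-⅓ + 2*(-49)/(32 - 49 + 4802)) = √(-⅓ + 2*(-49)/4785) = √(-⅓ + 2*(-49)*(1/4785)) = √(-⅓ - 98/4785) = √(-1693/4785) = I*√8101005/4785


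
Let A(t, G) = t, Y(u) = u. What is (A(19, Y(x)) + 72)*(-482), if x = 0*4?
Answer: -43862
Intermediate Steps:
x = 0
(A(19, Y(x)) + 72)*(-482) = (19 + 72)*(-482) = 91*(-482) = -43862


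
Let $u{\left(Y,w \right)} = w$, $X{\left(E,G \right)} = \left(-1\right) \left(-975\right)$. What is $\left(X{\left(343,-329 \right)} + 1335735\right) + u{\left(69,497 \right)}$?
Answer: $1337207$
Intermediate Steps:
$X{\left(E,G \right)} = 975$
$\left(X{\left(343,-329 \right)} + 1335735\right) + u{\left(69,497 \right)} = \left(975 + 1335735\right) + 497 = 1336710 + 497 = 1337207$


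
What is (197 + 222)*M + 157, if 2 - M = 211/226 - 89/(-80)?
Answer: 1244557/9040 ≈ 137.67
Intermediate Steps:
M = -417/9040 (M = 2 - (211/226 - 89/(-80)) = 2 - (211*(1/226) - 89*(-1/80)) = 2 - (211/226 + 89/80) = 2 - 1*18497/9040 = 2 - 18497/9040 = -417/9040 ≈ -0.046128)
(197 + 222)*M + 157 = (197 + 222)*(-417/9040) + 157 = 419*(-417/9040) + 157 = -174723/9040 + 157 = 1244557/9040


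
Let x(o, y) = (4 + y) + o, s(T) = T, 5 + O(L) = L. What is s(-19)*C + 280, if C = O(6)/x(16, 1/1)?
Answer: 5861/21 ≈ 279.10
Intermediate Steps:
O(L) = -5 + L
x(o, y) = 4 + o + y
C = 1/21 (C = (-5 + 6)/(4 + 16 + 1/1) = 1/(4 + 16 + 1) = 1/21 ≈ 0.047619)
s(-19)*C + 280 = -19*1/21 + 280 = -19/21 + 280 = 5861/21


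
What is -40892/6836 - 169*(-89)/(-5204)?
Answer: -78905561/8893636 ≈ -8.8721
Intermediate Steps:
-40892/6836 - 169*(-89)/(-5204) = -40892*1/6836 + 15041*(-1/5204) = -10223/1709 - 15041/5204 = -78905561/8893636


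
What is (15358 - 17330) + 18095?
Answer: 16123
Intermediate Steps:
(15358 - 17330) + 18095 = -1972 + 18095 = 16123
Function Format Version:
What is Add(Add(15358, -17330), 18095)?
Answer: 16123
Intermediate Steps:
Add(Add(15358, -17330), 18095) = Add(-1972, 18095) = 16123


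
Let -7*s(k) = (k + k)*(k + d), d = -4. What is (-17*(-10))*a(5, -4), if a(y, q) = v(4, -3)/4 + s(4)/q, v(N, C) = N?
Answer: 170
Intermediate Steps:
s(k) = -2*k*(-4 + k)/7 (s(k) = -(k + k)*(k - 4)/7 = -2*k*(-4 + k)/7)
a(y, q) = 1 (a(y, q) = 4/4 + ((2/7)*4*(4 - 1*4))/q = 4*(¼) + ((2/7)*4*(4 - 4))/q = 1 + ((2/7)*4*0)/q = 1 + 0/q = 1 + 0 = 1)
(-17*(-10))*a(5, -4) = -17*(-10)*1 = 170*1 = 170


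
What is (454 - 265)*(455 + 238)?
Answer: 130977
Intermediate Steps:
(454 - 265)*(455 + 238) = 189*693 = 130977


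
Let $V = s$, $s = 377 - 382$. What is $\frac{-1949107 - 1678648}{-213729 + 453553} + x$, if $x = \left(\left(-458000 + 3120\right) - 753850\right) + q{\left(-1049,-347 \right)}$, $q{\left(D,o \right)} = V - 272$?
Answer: $- \frac{289952522523}{239824} \approx -1.209 \cdot 10^{6}$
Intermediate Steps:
$s = -5$
$V = -5$
$q{\left(D,o \right)} = -277$ ($q{\left(D,o \right)} = -5 - 272 = -277$)
$x = -1209007$ ($x = \left(\left(-458000 + 3120\right) - 753850\right) - 277 = \left(-454880 - 753850\right) - 277 = -1208730 - 277 = -1209007$)
$\frac{-1949107 - 1678648}{-213729 + 453553} + x = \frac{-1949107 - 1678648}{-213729 + 453553} - 1209007 = - \frac{3627755}{239824} - 1209007 = - \frac{289952522523}{239824}$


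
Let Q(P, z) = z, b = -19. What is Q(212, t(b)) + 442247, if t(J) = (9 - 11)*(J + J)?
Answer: 442323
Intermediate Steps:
t(J) = -4*J
Q(212, t(b)) + 442247 = -4*(-19) + 442247 = 76 + 442247 = 442323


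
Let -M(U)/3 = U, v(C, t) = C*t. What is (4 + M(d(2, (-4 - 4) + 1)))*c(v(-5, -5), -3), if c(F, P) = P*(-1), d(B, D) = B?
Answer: -6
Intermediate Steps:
M(U) = -3*U
c(F, P) = -P
(4 + M(d(2, (-4 - 4) + 1)))*c(v(-5, -5), -3) = (4 - 3*2)*(-1*(-3)) = (4 - 6)*3 = -2*3 = -6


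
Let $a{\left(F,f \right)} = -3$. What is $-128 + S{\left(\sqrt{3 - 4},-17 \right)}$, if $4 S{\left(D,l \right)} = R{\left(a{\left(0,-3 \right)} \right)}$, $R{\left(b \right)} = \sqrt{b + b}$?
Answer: $-128 + \frac{i \sqrt{6}}{4} \approx -128.0 + 0.61237 i$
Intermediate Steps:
$R{\left(b \right)} = \sqrt{2} \sqrt{b}$ ($R{\left(b \right)} = \sqrt{2 b} = \sqrt{2} \sqrt{b}$)
$S{\left(D,l \right)} = \frac{i \sqrt{6}}{4}$ ($S{\left(D,l \right)} = \frac{\sqrt{2} \sqrt{-3}}{4} = \frac{\sqrt{2} i \sqrt{3}}{4} = \frac{i \sqrt{6}}{4}$)
$-128 + S{\left(\sqrt{3 - 4},-17 \right)} = -128 + \frac{i \sqrt{6}}{4}$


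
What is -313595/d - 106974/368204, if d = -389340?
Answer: 3690883811/7167827268 ≈ 0.51492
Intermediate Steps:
-313595/d - 106974/368204 = -313595/(-389340) - 106974/368204 = -313595*(-1/389340) - 106974*1/368204 = 62719/77868 - 53487/184102 = 3690883811/7167827268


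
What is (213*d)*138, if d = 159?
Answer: 4673646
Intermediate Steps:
(213*d)*138 = (213*159)*138 = 33867*138 = 4673646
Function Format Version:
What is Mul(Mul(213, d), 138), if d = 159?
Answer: 4673646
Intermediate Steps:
Mul(Mul(213, d), 138) = Mul(Mul(213, 159), 138) = Mul(33867, 138) = 4673646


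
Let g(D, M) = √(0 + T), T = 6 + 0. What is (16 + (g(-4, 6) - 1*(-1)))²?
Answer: (17 + √6)² ≈ 378.28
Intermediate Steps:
T = 6
g(D, M) = √6 (g(D, M) = √(0 + 6) = √6)
(16 + (g(-4, 6) - 1*(-1)))² = (16 + (√6 - 1*(-1)))² = (16 + (√6 + 1))² = (16 + (1 + √6))² = (17 + √6)²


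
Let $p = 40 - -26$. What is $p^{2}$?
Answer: $4356$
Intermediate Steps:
$p = 66$ ($p = 40 + 26 = 66$)
$p^{2} = 66^{2} = 4356$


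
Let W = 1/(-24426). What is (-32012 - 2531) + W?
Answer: -843747319/24426 ≈ -34543.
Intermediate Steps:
W = -1/24426 ≈ -4.0940e-5
(-32012 - 2531) + W = (-32012 - 2531) - 1/24426 = -34543 - 1/24426 = -843747319/24426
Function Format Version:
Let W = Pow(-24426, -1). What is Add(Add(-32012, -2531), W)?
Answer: Rational(-843747319, 24426) ≈ -34543.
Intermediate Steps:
W = Rational(-1, 24426) ≈ -4.0940e-5
Add(Add(-32012, -2531), W) = Add(Add(-32012, -2531), Rational(-1, 24426)) = Add(-34543, Rational(-1, 24426)) = Rational(-843747319, 24426)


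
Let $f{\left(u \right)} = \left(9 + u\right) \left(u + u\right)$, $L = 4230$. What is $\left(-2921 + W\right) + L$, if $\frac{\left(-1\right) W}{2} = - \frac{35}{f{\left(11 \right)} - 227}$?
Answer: $\frac{278887}{213} \approx 1309.3$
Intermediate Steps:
$f{\left(u \right)} = 2 u \left(9 + u\right)$ ($f{\left(u \right)} = \left(9 + u\right) 2 u = 2 u \left(9 + u\right)$)
$W = \frac{70}{213}$ ($W = - 2 \left(- \frac{35}{2 \cdot 11 \left(9 + 11\right) - 227}\right) = - 2 \left(- \frac{35}{2 \cdot 11 \cdot 20 - 227}\right) = - 2 \left(- \frac{35}{440 - 227}\right) = - 2 \left(- \frac{35}{213}\right) = - 2 \left(\left(-35\right) \frac{1}{213}\right) = \left(-2\right) \left(- \frac{35}{213}\right) = \frac{70}{213} \approx 0.32864$)
$\left(-2921 + W\right) + L = \left(-2921 + \frac{70}{213}\right) + 4230 = - \frac{622103}{213} + 4230 = \frac{278887}{213}$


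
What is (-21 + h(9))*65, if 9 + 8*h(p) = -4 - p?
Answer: -6175/4 ≈ -1543.8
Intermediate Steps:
h(p) = -13/8 - p/8 (h(p) = -9/8 + (-4 - p)/8 = -9/8 + (-½ - p/8) = -13/8 - p/8)
(-21 + h(9))*65 = (-21 + (-13/8 - ⅛*9))*65 = (-21 + (-13/8 - 9/8))*65 = (-21 - 11/4)*65 = -95/4*65 = -6175/4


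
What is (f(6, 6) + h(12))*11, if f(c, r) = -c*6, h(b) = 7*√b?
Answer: -396 + 154*√3 ≈ -129.26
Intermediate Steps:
f(c, r) = -6*c
(f(6, 6) + h(12))*11 = (-6*6 + 7*√12)*11 = (-36 + 7*(2*√3))*11 = (-36 + 14*√3)*11 = -396 + 154*√3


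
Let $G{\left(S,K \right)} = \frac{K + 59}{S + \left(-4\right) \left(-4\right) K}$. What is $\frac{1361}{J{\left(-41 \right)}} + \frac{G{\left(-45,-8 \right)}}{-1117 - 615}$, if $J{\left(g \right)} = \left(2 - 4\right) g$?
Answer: $\frac{203904389}{12285076} \approx 16.598$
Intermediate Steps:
$G{\left(S,K \right)} = \frac{59 + K}{S + 16 K}$
$J{\left(g \right)} = - 2 g$
$\frac{1361}{J{\left(-41 \right)}} + \frac{G{\left(-45,-8 \right)}}{-1117 - 615} = \frac{1361}{\left(-2\right) \left(-41\right)} + \frac{\frac{1}{-45 + 16 \left(-8\right)} \left(59 - 8\right)}{-1117 - 615} = \frac{1361}{82} + \frac{\frac{1}{-45 - 128} \cdot 51}{-1732} = 1361 \cdot \frac{1}{82} + \frac{1}{-173} \cdot 51 \left(- \frac{1}{1732}\right) = \frac{1361}{82} + \left(- \frac{1}{173}\right) 51 \left(- \frac{1}{1732}\right) = \frac{1361}{82} - - \frac{51}{299636} = \frac{1361}{82} + \frac{51}{299636} = \frac{203904389}{12285076}$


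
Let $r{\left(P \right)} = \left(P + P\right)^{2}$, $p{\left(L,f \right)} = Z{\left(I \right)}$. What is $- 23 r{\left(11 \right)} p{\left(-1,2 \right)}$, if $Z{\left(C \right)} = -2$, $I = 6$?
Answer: $22264$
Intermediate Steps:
$p{\left(L,f \right)} = -2$
$r{\left(P \right)} = 4 P^{2}$ ($r{\left(P \right)} = \left(2 P\right)^{2} = 4 P^{2}$)
$- 23 r{\left(11 \right)} p{\left(-1,2 \right)} = - 23 \cdot 4 \cdot 11^{2} \left(-2\right) = - 23 \cdot 4 \cdot 121 \left(-2\right) = \left(-23\right) 484 \left(-2\right) = \left(-11132\right) \left(-2\right) = 22264$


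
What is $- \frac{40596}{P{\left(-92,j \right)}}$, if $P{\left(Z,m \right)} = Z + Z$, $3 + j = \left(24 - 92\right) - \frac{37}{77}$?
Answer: $\frac{10149}{46} \approx 220.63$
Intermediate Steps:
$j = - \frac{5504}{77}$ ($j = -3 + \left(\left(24 - 92\right) - \frac{37}{77}\right) = -3 - \frac{5273}{77} = - \frac{5504}{77} \approx -71.48$)
$P{\left(Z,m \right)} = 2 Z$
$- \frac{40596}{P{\left(-92,j \right)}} = - \frac{40596}{2 \left(-92\right)} = - \frac{40596}{-184} = \left(-40596\right) \left(- \frac{1}{184}\right) = \frac{10149}{46}$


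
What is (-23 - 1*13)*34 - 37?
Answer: -1261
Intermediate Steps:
(-23 - 1*13)*34 - 37 = (-23 - 13)*34 - 37 = -36*34 - 37 = -1224 - 37 = -1261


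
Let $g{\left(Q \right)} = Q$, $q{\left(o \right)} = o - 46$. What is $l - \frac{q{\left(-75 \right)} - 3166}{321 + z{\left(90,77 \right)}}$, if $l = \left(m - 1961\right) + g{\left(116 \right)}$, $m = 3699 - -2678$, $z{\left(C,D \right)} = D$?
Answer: $\frac{1807023}{398} \approx 4540.3$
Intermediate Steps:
$q{\left(o \right)} = -46 + o$
$m = 6377$ ($m = 3699 + 2678 = 6377$)
$l = 4532$ ($l = \left(6377 - 1961\right) + 116 = 4416 + 116 = 4532$)
$l - \frac{q{\left(-75 \right)} - 3166}{321 + z{\left(90,77 \right)}} = 4532 - \frac{\left(-46 - 75\right) - 3166}{321 + 77} = 4532 - \frac{-121 - 3166}{398} = 4532 - \left(-3287\right) \frac{1}{398} = 4532 - - \frac{3287}{398} = 4532 + \frac{3287}{398} = \frac{1807023}{398}$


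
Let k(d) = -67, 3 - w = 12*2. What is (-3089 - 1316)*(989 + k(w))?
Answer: -4061410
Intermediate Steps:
w = -21 (w = 3 - 12*2 = 3 - 1*24 = 3 - 24 = -21)
(-3089 - 1316)*(989 + k(w)) = (-3089 - 1316)*(989 - 67) = -4405*922 = -4061410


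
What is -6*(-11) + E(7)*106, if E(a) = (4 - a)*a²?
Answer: -15516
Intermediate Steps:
E(a) = a²*(4 - a)
-6*(-11) + E(7)*106 = -6*(-11) + (7²*(4 - 1*7))*106 = 66 + (49*(4 - 7))*106 = 66 + (49*(-3))*106 = 66 - 147*106 = 66 - 15582 = -15516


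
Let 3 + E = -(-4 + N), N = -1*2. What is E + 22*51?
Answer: 1125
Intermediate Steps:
N = -2
E = 3 (E = -3 - (-4 - 2) = -3 - 1*(-6) = -3 + 6 = 3)
E + 22*51 = 3 + 22*51 = 3 + 1122 = 1125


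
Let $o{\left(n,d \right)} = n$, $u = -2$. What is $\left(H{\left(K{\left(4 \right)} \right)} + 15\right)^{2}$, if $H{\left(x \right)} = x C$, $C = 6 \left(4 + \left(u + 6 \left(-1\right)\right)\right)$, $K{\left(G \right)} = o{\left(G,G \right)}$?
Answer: $6561$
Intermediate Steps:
$K{\left(G \right)} = G$
$C = -24$ ($C = 6 \left(4 + \left(-2 + 6 \left(-1\right)\right)\right) = 6 \left(4 - 8\right) = 6 \left(-4\right) = -24$)
$H{\left(x \right)} = - 24 x$ ($H{\left(x \right)} = x \left(-24\right) = - 24 x$)
$\left(H{\left(K{\left(4 \right)} \right)} + 15\right)^{2} = \left(\left(-24\right) 4 + 15\right)^{2} = \left(-96 + 15\right)^{2} = \left(-81\right)^{2} = 6561$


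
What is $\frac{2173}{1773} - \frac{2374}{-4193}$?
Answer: $\frac{13320491}{7434189} \approx 1.7918$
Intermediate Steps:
$\frac{2173}{1773} - \frac{2374}{-4193} = 2173 \cdot \frac{1}{1773} - - \frac{2374}{4193} = \frac{2173}{1773} + \frac{2374}{4193} = \frac{13320491}{7434189}$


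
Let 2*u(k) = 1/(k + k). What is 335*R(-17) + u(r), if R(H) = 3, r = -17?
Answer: 68339/68 ≈ 1005.0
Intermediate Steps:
u(k) = 1/(4*k) (u(k) = 1/(2*(k + k)) = 1/(2*((2*k))) = (1/(2*k))/2 = 1/(4*k))
335*R(-17) + u(r) = 335*3 + (¼)/(-17) = 1005 + (¼)*(-1/17) = 1005 - 1/68 = 68339/68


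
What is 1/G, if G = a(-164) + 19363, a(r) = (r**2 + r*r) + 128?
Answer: 1/73283 ≈ 1.3646e-5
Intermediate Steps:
a(r) = 128 + 2*r**2 (a(r) = (r**2 + r**2) + 128 = 2*r**2 + 128 = 128 + 2*r**2)
G = 73283 (G = (128 + 2*(-164)**2) + 19363 = (128 + 2*26896) + 19363 = (128 + 53792) + 19363 = 53920 + 19363 = 73283)
1/G = 1/73283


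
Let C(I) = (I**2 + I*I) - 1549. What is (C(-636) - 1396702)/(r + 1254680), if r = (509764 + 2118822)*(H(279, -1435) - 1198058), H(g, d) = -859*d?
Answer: -589259/90968730382 ≈ -6.4776e-6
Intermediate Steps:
C(I) = -1549 + 2*I**2 (C(I) = (I**2 + I**2) - 1549 = 2*I**2 - 1549 = -1549 + 2*I**2)
r = 90967475702 (r = (509764 + 2118822)*(-859*(-1435) - 1198058) = 2628586*(1232665 - 1198058) = 2628586*34607 = 90967475702)
(C(-636) - 1396702)/(r + 1254680) = ((-1549 + 2*(-636)**2) - 1396702)/(90967475702 + 1254680) = ((-1549 + 2*404496) - 1396702)/90968730382 = ((-1549 + 808992) - 1396702)*(1/90968730382) = (807443 - 1396702)*(1/90968730382) = -589259*1/90968730382 = -589259/90968730382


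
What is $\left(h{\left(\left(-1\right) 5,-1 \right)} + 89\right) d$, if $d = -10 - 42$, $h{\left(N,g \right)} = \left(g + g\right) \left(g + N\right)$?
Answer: $-5252$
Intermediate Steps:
$h{\left(N,g \right)} = 2 g \left(N + g\right)$
$d = -52$
$\left(h{\left(\left(-1\right) 5,-1 \right)} + 89\right) d = \left(2 \left(-1\right) \left(\left(-1\right) 5 - 1\right) + 89\right) \left(-52\right) = \left(2 \left(-1\right) \left(-5 - 1\right) + 89\right) \left(-52\right) = \left(2 \left(-1\right) \left(-6\right) + 89\right) \left(-52\right) = \left(12 + 89\right) \left(-52\right) = 101 \left(-52\right) = -5252$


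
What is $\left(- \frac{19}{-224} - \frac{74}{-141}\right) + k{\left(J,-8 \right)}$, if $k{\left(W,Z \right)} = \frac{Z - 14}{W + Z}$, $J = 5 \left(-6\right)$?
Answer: $\frac{713269}{600096} \approx 1.1886$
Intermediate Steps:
$J = -30$
$k{\left(W,Z \right)} = \frac{-14 + Z}{W + Z}$
$\left(- \frac{19}{-224} - \frac{74}{-141}\right) + k{\left(J,-8 \right)} = \left(- \frac{19}{-224} - \frac{74}{-141}\right) + \frac{-14 - 8}{-30 - 8} = \left(\left(-19\right) \left(- \frac{1}{224}\right) - - \frac{74}{141}\right) + \frac{1}{-38} \left(-22\right) = \left(\frac{19}{224} + \frac{74}{141}\right) - - \frac{11}{19} = \frac{19255}{31584} + \frac{11}{19} = \frac{713269}{600096}$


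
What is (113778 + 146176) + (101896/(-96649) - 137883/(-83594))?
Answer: 300035007600081/1154182358 ≈ 2.5995e+5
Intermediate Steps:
(113778 + 146176) + (101896/(-96649) - 137883/(-83594)) = 259954 + (101896*(-1/96649) - 137883*(-1/83594)) = 259954 + (-101896/96649 + 137883/83594) = 259954 + 686908549/1154182358 = 300035007600081/1154182358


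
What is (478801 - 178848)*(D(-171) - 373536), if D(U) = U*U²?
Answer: -1611871533891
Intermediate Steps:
D(U) = U³
(478801 - 178848)*(D(-171) - 373536) = (478801 - 178848)*((-171)³ - 373536) = 299953*(-5000211 - 373536) = 299953*(-5373747) = -1611871533891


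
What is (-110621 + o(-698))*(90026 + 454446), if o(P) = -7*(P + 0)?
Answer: -57569746920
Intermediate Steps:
o(P) = -7*P
(-110621 + o(-698))*(90026 + 454446) = (-110621 - 7*(-698))*(90026 + 454446) = (-110621 + 4886)*544472 = -105735*544472 = -57569746920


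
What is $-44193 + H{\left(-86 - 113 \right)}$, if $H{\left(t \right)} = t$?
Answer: $-44392$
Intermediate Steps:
$-44193 + H{\left(-86 - 113 \right)} = -44193 - 199 = -44392$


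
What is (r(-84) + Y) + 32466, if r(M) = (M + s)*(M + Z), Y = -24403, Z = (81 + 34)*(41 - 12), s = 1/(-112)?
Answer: -29685603/112 ≈ -2.6505e+5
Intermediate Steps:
s = -1/112 ≈ -0.0089286
Z = 3335 (Z = 115*29 = 3335)
r(M) = (3335 + M)*(-1/112 + M) (r(M) = (M - 1/112)*(M + 3335) = (-1/112 + M)*(3335 + M) = (3335 + M)*(-1/112 + M))
(r(-84) + Y) + 32466 = ((-3335/112 + (-84)² + (373519/112)*(-84)) - 24403) + 32466 = ((-3335/112 + 7056 - 1120557/4) - 24403) + 32466 = (-30588659/112 - 24403) + 32466 = -33321795/112 + 32466 = -29685603/112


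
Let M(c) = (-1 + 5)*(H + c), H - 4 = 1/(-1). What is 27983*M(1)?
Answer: 447728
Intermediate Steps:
H = 3 (H = 4 + 1/(-1) = 4 + 1*(-1) = 4 - 1 = 3)
M(c) = 12 + 4*c (M(c) = (-1 + 5)*(3 + c) = 4*(3 + c) = 12 + 4*c)
27983*M(1) = 27983*(12 + 4*1) = 27983*(12 + 4) = 27983*16 = 447728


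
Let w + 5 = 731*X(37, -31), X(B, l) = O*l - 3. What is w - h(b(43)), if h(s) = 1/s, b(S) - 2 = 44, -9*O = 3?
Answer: 739079/138 ≈ 5355.6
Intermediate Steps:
O = -1/3 (O = -1/9*3 = -1/3 ≈ -0.33333)
b(S) = 46 (b(S) = 2 + 44 = 46)
X(B, l) = -3 - l/3 (X(B, l) = -l/3 - 3 = -3 - l/3)
w = 16067/3 (w = -5 + 731*(-3 - 1/3*(-31)) = -5 + 731*(-3 + 31/3) = -5 + 731*(22/3) = -5 + 16082/3 = 16067/3 ≈ 5355.7)
w - h(b(43)) = 16067/3 - 1/46 = 739079/138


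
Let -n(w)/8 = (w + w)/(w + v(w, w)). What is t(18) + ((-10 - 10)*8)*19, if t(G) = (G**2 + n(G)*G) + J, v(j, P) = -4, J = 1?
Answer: -21597/7 ≈ -3085.3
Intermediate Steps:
n(w) = -16*w/(-4 + w) (n(w) = -8*(w + w)/(w - 4) = -8*2*w/(-4 + w) = -16*w/(-4 + w))
t(G) = 1 + G**2 - 16*G**2/(-4 + G) (t(G) = (G**2 + (-16*G/(-4 + G))*G) + 1 = (G**2 - 16*G**2/(-4 + G)) + 1 = 1 + G**2 - 16*G**2/(-4 + G))
t(18) + ((-10 - 10)*8)*19 = (-4 + 18 + 18**3 - 20*18**2)/(-4 + 18) + ((-10 - 10)*8)*19 = (-4 + 18 + 5832 - 20*324)/14 - 20*8*19 = (-4 + 18 + 5832 - 6480)/14 - 160*19 = (1/14)*(-634) - 3040 = -317/7 - 3040 = -21597/7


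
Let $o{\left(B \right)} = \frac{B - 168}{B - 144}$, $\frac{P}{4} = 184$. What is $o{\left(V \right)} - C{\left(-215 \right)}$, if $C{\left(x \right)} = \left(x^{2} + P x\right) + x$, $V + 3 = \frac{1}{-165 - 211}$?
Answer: $\frac{6203353087}{55273} \approx 1.1223 \cdot 10^{5}$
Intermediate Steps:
$P = 736$ ($P = 4 \cdot 184 = 736$)
$V = - \frac{1129}{376}$ ($V = -3 + \frac{1}{-165 - 211} = -3 + \frac{1}{-376} = -3 - \frac{1}{376} = - \frac{1129}{376} \approx -3.0027$)
$o{\left(B \right)} = \frac{-168 + B}{-144 + B}$
$C{\left(x \right)} = x^{2} + 737 x$ ($C{\left(x \right)} = \left(x^{2} + 736 x\right) + x = x^{2} + 737 x$)
$o{\left(V \right)} - C{\left(-215 \right)} = \frac{-168 - \frac{1129}{376}}{-144 - \frac{1129}{376}} - - 215 \left(737 - 215\right) = \frac{1}{- \frac{55273}{376}} \left(- \frac{64297}{376}\right) - \left(-215\right) 522 = \left(- \frac{376}{55273}\right) \left(- \frac{64297}{376}\right) - -112230 = \frac{64297}{55273} + 112230 = \frac{6203353087}{55273}$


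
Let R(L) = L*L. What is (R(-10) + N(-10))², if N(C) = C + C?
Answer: 6400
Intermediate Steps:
R(L) = L²
N(C) = 2*C
(R(-10) + N(-10))² = ((-10)² + 2*(-10))² = (100 - 20)² = 80² = 6400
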